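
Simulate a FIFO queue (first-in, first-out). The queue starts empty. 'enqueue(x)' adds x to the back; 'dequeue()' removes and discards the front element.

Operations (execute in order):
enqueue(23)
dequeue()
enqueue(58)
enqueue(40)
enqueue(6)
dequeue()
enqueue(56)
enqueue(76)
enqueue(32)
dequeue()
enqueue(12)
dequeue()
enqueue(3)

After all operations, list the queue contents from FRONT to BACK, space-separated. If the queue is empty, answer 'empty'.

Answer: 56 76 32 12 3

Derivation:
enqueue(23): [23]
dequeue(): []
enqueue(58): [58]
enqueue(40): [58, 40]
enqueue(6): [58, 40, 6]
dequeue(): [40, 6]
enqueue(56): [40, 6, 56]
enqueue(76): [40, 6, 56, 76]
enqueue(32): [40, 6, 56, 76, 32]
dequeue(): [6, 56, 76, 32]
enqueue(12): [6, 56, 76, 32, 12]
dequeue(): [56, 76, 32, 12]
enqueue(3): [56, 76, 32, 12, 3]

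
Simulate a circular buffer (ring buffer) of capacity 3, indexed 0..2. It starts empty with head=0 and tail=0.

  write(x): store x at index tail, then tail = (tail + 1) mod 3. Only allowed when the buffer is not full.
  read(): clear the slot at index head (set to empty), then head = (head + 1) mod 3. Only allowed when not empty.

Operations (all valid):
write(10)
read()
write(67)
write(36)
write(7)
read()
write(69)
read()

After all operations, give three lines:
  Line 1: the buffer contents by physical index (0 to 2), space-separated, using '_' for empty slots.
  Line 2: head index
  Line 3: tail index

Answer: 7 69 _
0
2

Derivation:
write(10): buf=[10 _ _], head=0, tail=1, size=1
read(): buf=[_ _ _], head=1, tail=1, size=0
write(67): buf=[_ 67 _], head=1, tail=2, size=1
write(36): buf=[_ 67 36], head=1, tail=0, size=2
write(7): buf=[7 67 36], head=1, tail=1, size=3
read(): buf=[7 _ 36], head=2, tail=1, size=2
write(69): buf=[7 69 36], head=2, tail=2, size=3
read(): buf=[7 69 _], head=0, tail=2, size=2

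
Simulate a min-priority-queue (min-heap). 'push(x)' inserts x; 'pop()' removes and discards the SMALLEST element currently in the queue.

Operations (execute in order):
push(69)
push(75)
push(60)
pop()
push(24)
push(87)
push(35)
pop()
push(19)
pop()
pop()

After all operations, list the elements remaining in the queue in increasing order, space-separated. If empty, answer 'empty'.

push(69): heap contents = [69]
push(75): heap contents = [69, 75]
push(60): heap contents = [60, 69, 75]
pop() → 60: heap contents = [69, 75]
push(24): heap contents = [24, 69, 75]
push(87): heap contents = [24, 69, 75, 87]
push(35): heap contents = [24, 35, 69, 75, 87]
pop() → 24: heap contents = [35, 69, 75, 87]
push(19): heap contents = [19, 35, 69, 75, 87]
pop() → 19: heap contents = [35, 69, 75, 87]
pop() → 35: heap contents = [69, 75, 87]

Answer: 69 75 87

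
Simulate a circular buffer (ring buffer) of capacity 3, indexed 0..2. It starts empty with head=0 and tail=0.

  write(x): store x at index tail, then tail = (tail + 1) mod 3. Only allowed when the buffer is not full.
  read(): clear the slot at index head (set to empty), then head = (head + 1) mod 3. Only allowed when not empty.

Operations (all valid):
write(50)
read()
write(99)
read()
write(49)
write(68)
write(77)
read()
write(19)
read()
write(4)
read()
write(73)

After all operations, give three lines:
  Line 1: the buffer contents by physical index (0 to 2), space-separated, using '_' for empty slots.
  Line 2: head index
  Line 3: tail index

Answer: 4 73 19
2
2

Derivation:
write(50): buf=[50 _ _], head=0, tail=1, size=1
read(): buf=[_ _ _], head=1, tail=1, size=0
write(99): buf=[_ 99 _], head=1, tail=2, size=1
read(): buf=[_ _ _], head=2, tail=2, size=0
write(49): buf=[_ _ 49], head=2, tail=0, size=1
write(68): buf=[68 _ 49], head=2, tail=1, size=2
write(77): buf=[68 77 49], head=2, tail=2, size=3
read(): buf=[68 77 _], head=0, tail=2, size=2
write(19): buf=[68 77 19], head=0, tail=0, size=3
read(): buf=[_ 77 19], head=1, tail=0, size=2
write(4): buf=[4 77 19], head=1, tail=1, size=3
read(): buf=[4 _ 19], head=2, tail=1, size=2
write(73): buf=[4 73 19], head=2, tail=2, size=3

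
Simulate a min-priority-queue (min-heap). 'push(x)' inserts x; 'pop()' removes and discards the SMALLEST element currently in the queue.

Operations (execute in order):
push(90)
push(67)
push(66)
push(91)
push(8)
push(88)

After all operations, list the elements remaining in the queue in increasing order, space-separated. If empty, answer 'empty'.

push(90): heap contents = [90]
push(67): heap contents = [67, 90]
push(66): heap contents = [66, 67, 90]
push(91): heap contents = [66, 67, 90, 91]
push(8): heap contents = [8, 66, 67, 90, 91]
push(88): heap contents = [8, 66, 67, 88, 90, 91]

Answer: 8 66 67 88 90 91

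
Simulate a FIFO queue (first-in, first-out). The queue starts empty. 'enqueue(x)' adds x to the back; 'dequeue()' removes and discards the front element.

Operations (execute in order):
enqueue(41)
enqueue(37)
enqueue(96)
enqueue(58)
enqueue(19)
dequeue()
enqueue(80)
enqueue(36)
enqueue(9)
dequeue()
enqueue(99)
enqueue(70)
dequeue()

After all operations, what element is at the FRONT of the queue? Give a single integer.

enqueue(41): queue = [41]
enqueue(37): queue = [41, 37]
enqueue(96): queue = [41, 37, 96]
enqueue(58): queue = [41, 37, 96, 58]
enqueue(19): queue = [41, 37, 96, 58, 19]
dequeue(): queue = [37, 96, 58, 19]
enqueue(80): queue = [37, 96, 58, 19, 80]
enqueue(36): queue = [37, 96, 58, 19, 80, 36]
enqueue(9): queue = [37, 96, 58, 19, 80, 36, 9]
dequeue(): queue = [96, 58, 19, 80, 36, 9]
enqueue(99): queue = [96, 58, 19, 80, 36, 9, 99]
enqueue(70): queue = [96, 58, 19, 80, 36, 9, 99, 70]
dequeue(): queue = [58, 19, 80, 36, 9, 99, 70]

Answer: 58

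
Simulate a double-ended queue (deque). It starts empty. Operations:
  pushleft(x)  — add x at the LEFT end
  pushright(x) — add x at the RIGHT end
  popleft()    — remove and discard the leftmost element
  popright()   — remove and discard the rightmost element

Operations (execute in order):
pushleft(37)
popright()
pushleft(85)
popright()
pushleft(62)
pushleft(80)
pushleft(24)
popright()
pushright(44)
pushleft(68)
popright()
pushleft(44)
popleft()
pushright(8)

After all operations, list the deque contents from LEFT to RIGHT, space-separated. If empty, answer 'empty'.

Answer: 68 24 80 8

Derivation:
pushleft(37): [37]
popright(): []
pushleft(85): [85]
popright(): []
pushleft(62): [62]
pushleft(80): [80, 62]
pushleft(24): [24, 80, 62]
popright(): [24, 80]
pushright(44): [24, 80, 44]
pushleft(68): [68, 24, 80, 44]
popright(): [68, 24, 80]
pushleft(44): [44, 68, 24, 80]
popleft(): [68, 24, 80]
pushright(8): [68, 24, 80, 8]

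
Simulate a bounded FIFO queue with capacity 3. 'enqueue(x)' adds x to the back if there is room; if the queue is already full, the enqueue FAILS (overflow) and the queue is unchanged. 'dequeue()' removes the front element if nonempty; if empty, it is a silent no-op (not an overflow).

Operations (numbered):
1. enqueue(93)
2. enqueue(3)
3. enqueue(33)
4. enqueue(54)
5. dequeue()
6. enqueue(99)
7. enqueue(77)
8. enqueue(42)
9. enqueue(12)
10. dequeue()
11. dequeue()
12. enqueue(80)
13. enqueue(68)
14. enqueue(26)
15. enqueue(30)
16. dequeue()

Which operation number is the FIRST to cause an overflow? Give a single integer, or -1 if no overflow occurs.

1. enqueue(93): size=1
2. enqueue(3): size=2
3. enqueue(33): size=3
4. enqueue(54): size=3=cap → OVERFLOW (fail)
5. dequeue(): size=2
6. enqueue(99): size=3
7. enqueue(77): size=3=cap → OVERFLOW (fail)
8. enqueue(42): size=3=cap → OVERFLOW (fail)
9. enqueue(12): size=3=cap → OVERFLOW (fail)
10. dequeue(): size=2
11. dequeue(): size=1
12. enqueue(80): size=2
13. enqueue(68): size=3
14. enqueue(26): size=3=cap → OVERFLOW (fail)
15. enqueue(30): size=3=cap → OVERFLOW (fail)
16. dequeue(): size=2

Answer: 4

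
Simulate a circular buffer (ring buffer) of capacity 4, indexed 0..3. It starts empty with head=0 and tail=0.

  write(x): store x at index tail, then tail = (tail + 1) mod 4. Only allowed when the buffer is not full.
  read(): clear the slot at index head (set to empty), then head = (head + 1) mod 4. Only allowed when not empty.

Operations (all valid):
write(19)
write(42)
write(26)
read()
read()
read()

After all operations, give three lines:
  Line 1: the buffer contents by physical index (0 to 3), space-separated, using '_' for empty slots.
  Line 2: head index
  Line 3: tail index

Answer: _ _ _ _
3
3

Derivation:
write(19): buf=[19 _ _ _], head=0, tail=1, size=1
write(42): buf=[19 42 _ _], head=0, tail=2, size=2
write(26): buf=[19 42 26 _], head=0, tail=3, size=3
read(): buf=[_ 42 26 _], head=1, tail=3, size=2
read(): buf=[_ _ 26 _], head=2, tail=3, size=1
read(): buf=[_ _ _ _], head=3, tail=3, size=0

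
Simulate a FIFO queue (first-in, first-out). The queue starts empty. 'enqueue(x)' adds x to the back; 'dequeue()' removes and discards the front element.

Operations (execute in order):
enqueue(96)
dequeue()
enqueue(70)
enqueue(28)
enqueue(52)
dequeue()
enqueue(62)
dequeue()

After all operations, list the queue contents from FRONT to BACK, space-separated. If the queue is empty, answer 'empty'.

enqueue(96): [96]
dequeue(): []
enqueue(70): [70]
enqueue(28): [70, 28]
enqueue(52): [70, 28, 52]
dequeue(): [28, 52]
enqueue(62): [28, 52, 62]
dequeue(): [52, 62]

Answer: 52 62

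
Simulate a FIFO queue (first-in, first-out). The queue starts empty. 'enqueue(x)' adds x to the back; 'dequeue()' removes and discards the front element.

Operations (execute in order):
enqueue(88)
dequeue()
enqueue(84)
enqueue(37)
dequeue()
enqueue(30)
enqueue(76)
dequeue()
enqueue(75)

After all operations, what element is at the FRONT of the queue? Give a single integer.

enqueue(88): queue = [88]
dequeue(): queue = []
enqueue(84): queue = [84]
enqueue(37): queue = [84, 37]
dequeue(): queue = [37]
enqueue(30): queue = [37, 30]
enqueue(76): queue = [37, 30, 76]
dequeue(): queue = [30, 76]
enqueue(75): queue = [30, 76, 75]

Answer: 30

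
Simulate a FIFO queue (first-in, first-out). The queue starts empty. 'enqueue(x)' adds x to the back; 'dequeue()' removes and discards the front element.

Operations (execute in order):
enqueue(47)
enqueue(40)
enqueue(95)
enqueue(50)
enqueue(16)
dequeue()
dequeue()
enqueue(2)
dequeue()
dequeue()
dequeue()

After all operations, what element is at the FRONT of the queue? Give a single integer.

enqueue(47): queue = [47]
enqueue(40): queue = [47, 40]
enqueue(95): queue = [47, 40, 95]
enqueue(50): queue = [47, 40, 95, 50]
enqueue(16): queue = [47, 40, 95, 50, 16]
dequeue(): queue = [40, 95, 50, 16]
dequeue(): queue = [95, 50, 16]
enqueue(2): queue = [95, 50, 16, 2]
dequeue(): queue = [50, 16, 2]
dequeue(): queue = [16, 2]
dequeue(): queue = [2]

Answer: 2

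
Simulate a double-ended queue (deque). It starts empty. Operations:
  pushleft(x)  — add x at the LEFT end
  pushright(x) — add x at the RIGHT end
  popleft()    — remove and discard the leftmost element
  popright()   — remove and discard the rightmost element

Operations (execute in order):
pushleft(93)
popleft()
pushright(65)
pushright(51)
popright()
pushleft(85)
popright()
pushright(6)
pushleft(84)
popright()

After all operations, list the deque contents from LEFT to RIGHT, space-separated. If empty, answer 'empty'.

Answer: 84 85

Derivation:
pushleft(93): [93]
popleft(): []
pushright(65): [65]
pushright(51): [65, 51]
popright(): [65]
pushleft(85): [85, 65]
popright(): [85]
pushright(6): [85, 6]
pushleft(84): [84, 85, 6]
popright(): [84, 85]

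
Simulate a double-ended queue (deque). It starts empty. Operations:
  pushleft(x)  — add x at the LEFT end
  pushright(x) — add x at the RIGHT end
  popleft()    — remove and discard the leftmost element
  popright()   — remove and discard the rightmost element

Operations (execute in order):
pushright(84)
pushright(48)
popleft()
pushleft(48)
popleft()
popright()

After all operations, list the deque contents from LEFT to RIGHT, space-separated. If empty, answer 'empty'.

Answer: empty

Derivation:
pushright(84): [84]
pushright(48): [84, 48]
popleft(): [48]
pushleft(48): [48, 48]
popleft(): [48]
popright(): []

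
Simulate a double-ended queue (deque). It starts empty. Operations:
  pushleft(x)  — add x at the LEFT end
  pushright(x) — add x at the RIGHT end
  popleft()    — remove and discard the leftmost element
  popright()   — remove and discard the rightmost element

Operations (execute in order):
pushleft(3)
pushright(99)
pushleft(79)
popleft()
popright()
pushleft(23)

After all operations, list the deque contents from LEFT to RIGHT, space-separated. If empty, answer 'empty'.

pushleft(3): [3]
pushright(99): [3, 99]
pushleft(79): [79, 3, 99]
popleft(): [3, 99]
popright(): [3]
pushleft(23): [23, 3]

Answer: 23 3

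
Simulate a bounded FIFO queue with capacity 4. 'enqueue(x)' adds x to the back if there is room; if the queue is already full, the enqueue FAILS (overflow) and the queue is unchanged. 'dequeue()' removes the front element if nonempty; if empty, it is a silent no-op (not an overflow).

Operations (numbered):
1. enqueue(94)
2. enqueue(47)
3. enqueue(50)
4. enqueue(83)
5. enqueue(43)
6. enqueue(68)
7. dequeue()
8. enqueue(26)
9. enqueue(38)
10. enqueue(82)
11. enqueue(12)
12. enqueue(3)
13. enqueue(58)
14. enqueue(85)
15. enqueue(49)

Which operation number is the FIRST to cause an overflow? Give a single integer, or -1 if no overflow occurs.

Answer: 5

Derivation:
1. enqueue(94): size=1
2. enqueue(47): size=2
3. enqueue(50): size=3
4. enqueue(83): size=4
5. enqueue(43): size=4=cap → OVERFLOW (fail)
6. enqueue(68): size=4=cap → OVERFLOW (fail)
7. dequeue(): size=3
8. enqueue(26): size=4
9. enqueue(38): size=4=cap → OVERFLOW (fail)
10. enqueue(82): size=4=cap → OVERFLOW (fail)
11. enqueue(12): size=4=cap → OVERFLOW (fail)
12. enqueue(3): size=4=cap → OVERFLOW (fail)
13. enqueue(58): size=4=cap → OVERFLOW (fail)
14. enqueue(85): size=4=cap → OVERFLOW (fail)
15. enqueue(49): size=4=cap → OVERFLOW (fail)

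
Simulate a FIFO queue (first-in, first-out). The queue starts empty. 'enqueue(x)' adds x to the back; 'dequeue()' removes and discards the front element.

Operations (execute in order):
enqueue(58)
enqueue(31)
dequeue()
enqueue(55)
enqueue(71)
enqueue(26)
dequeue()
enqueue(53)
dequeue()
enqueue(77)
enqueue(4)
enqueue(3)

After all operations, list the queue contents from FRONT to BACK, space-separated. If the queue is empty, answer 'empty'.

Answer: 71 26 53 77 4 3

Derivation:
enqueue(58): [58]
enqueue(31): [58, 31]
dequeue(): [31]
enqueue(55): [31, 55]
enqueue(71): [31, 55, 71]
enqueue(26): [31, 55, 71, 26]
dequeue(): [55, 71, 26]
enqueue(53): [55, 71, 26, 53]
dequeue(): [71, 26, 53]
enqueue(77): [71, 26, 53, 77]
enqueue(4): [71, 26, 53, 77, 4]
enqueue(3): [71, 26, 53, 77, 4, 3]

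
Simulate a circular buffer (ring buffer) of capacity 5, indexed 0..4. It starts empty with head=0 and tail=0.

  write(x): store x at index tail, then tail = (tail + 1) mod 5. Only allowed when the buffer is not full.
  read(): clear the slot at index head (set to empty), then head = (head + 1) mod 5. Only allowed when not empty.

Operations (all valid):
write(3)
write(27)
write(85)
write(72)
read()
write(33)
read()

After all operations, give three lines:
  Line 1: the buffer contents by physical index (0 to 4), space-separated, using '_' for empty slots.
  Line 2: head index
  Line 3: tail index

write(3): buf=[3 _ _ _ _], head=0, tail=1, size=1
write(27): buf=[3 27 _ _ _], head=0, tail=2, size=2
write(85): buf=[3 27 85 _ _], head=0, tail=3, size=3
write(72): buf=[3 27 85 72 _], head=0, tail=4, size=4
read(): buf=[_ 27 85 72 _], head=1, tail=4, size=3
write(33): buf=[_ 27 85 72 33], head=1, tail=0, size=4
read(): buf=[_ _ 85 72 33], head=2, tail=0, size=3

Answer: _ _ 85 72 33
2
0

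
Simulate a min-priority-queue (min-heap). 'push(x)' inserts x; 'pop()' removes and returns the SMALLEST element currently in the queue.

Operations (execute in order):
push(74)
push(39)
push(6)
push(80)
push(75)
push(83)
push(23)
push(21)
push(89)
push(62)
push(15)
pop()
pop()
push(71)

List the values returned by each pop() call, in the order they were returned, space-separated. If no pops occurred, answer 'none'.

Answer: 6 15

Derivation:
push(74): heap contents = [74]
push(39): heap contents = [39, 74]
push(6): heap contents = [6, 39, 74]
push(80): heap contents = [6, 39, 74, 80]
push(75): heap contents = [6, 39, 74, 75, 80]
push(83): heap contents = [6, 39, 74, 75, 80, 83]
push(23): heap contents = [6, 23, 39, 74, 75, 80, 83]
push(21): heap contents = [6, 21, 23, 39, 74, 75, 80, 83]
push(89): heap contents = [6, 21, 23, 39, 74, 75, 80, 83, 89]
push(62): heap contents = [6, 21, 23, 39, 62, 74, 75, 80, 83, 89]
push(15): heap contents = [6, 15, 21, 23, 39, 62, 74, 75, 80, 83, 89]
pop() → 6: heap contents = [15, 21, 23, 39, 62, 74, 75, 80, 83, 89]
pop() → 15: heap contents = [21, 23, 39, 62, 74, 75, 80, 83, 89]
push(71): heap contents = [21, 23, 39, 62, 71, 74, 75, 80, 83, 89]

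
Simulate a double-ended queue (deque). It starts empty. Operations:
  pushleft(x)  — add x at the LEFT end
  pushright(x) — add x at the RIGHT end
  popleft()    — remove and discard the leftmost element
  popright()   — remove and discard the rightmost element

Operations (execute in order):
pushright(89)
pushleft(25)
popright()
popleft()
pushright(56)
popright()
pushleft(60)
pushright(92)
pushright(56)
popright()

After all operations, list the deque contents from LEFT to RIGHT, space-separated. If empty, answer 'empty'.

Answer: 60 92

Derivation:
pushright(89): [89]
pushleft(25): [25, 89]
popright(): [25]
popleft(): []
pushright(56): [56]
popright(): []
pushleft(60): [60]
pushright(92): [60, 92]
pushright(56): [60, 92, 56]
popright(): [60, 92]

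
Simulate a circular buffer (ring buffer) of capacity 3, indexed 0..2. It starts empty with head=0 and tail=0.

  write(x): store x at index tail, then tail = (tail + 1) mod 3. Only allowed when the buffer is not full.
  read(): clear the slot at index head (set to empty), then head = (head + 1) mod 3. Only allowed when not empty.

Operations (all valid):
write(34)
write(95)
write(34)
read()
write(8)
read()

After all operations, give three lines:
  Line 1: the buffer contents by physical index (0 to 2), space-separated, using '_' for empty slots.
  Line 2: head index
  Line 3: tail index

Answer: 8 _ 34
2
1

Derivation:
write(34): buf=[34 _ _], head=0, tail=1, size=1
write(95): buf=[34 95 _], head=0, tail=2, size=2
write(34): buf=[34 95 34], head=0, tail=0, size=3
read(): buf=[_ 95 34], head=1, tail=0, size=2
write(8): buf=[8 95 34], head=1, tail=1, size=3
read(): buf=[8 _ 34], head=2, tail=1, size=2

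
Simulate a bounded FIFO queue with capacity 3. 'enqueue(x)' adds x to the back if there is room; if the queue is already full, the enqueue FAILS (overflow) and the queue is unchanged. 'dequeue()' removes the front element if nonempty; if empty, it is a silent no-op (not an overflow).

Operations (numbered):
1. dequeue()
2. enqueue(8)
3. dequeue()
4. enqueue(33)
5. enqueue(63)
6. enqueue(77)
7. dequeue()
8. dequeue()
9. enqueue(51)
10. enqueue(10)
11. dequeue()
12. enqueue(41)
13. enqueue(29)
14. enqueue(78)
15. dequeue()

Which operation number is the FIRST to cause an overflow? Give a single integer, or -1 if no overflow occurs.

1. dequeue(): empty, no-op, size=0
2. enqueue(8): size=1
3. dequeue(): size=0
4. enqueue(33): size=1
5. enqueue(63): size=2
6. enqueue(77): size=3
7. dequeue(): size=2
8. dequeue(): size=1
9. enqueue(51): size=2
10. enqueue(10): size=3
11. dequeue(): size=2
12. enqueue(41): size=3
13. enqueue(29): size=3=cap → OVERFLOW (fail)
14. enqueue(78): size=3=cap → OVERFLOW (fail)
15. dequeue(): size=2

Answer: 13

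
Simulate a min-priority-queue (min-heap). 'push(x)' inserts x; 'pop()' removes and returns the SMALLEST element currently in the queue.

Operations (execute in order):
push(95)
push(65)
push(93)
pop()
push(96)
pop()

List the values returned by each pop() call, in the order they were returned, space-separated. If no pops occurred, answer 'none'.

Answer: 65 93

Derivation:
push(95): heap contents = [95]
push(65): heap contents = [65, 95]
push(93): heap contents = [65, 93, 95]
pop() → 65: heap contents = [93, 95]
push(96): heap contents = [93, 95, 96]
pop() → 93: heap contents = [95, 96]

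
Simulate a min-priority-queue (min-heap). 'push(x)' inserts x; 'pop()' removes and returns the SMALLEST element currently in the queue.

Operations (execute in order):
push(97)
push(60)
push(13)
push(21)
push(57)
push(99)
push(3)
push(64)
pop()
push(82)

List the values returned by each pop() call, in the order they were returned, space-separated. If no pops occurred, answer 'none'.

Answer: 3

Derivation:
push(97): heap contents = [97]
push(60): heap contents = [60, 97]
push(13): heap contents = [13, 60, 97]
push(21): heap contents = [13, 21, 60, 97]
push(57): heap contents = [13, 21, 57, 60, 97]
push(99): heap contents = [13, 21, 57, 60, 97, 99]
push(3): heap contents = [3, 13, 21, 57, 60, 97, 99]
push(64): heap contents = [3, 13, 21, 57, 60, 64, 97, 99]
pop() → 3: heap contents = [13, 21, 57, 60, 64, 97, 99]
push(82): heap contents = [13, 21, 57, 60, 64, 82, 97, 99]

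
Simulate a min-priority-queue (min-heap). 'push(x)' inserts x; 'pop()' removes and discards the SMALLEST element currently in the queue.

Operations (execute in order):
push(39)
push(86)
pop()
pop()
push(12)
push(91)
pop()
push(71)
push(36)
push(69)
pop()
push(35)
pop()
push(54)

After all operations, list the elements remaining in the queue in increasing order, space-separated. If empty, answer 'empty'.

Answer: 54 69 71 91

Derivation:
push(39): heap contents = [39]
push(86): heap contents = [39, 86]
pop() → 39: heap contents = [86]
pop() → 86: heap contents = []
push(12): heap contents = [12]
push(91): heap contents = [12, 91]
pop() → 12: heap contents = [91]
push(71): heap contents = [71, 91]
push(36): heap contents = [36, 71, 91]
push(69): heap contents = [36, 69, 71, 91]
pop() → 36: heap contents = [69, 71, 91]
push(35): heap contents = [35, 69, 71, 91]
pop() → 35: heap contents = [69, 71, 91]
push(54): heap contents = [54, 69, 71, 91]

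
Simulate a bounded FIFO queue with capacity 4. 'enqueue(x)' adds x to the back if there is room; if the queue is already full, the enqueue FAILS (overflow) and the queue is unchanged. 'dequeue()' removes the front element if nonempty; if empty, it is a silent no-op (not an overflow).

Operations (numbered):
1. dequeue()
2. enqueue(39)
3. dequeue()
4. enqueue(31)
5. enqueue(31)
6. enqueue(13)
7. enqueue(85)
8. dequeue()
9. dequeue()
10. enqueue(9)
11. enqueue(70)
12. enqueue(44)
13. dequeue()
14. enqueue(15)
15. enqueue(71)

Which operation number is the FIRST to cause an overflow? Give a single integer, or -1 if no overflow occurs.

Answer: 12

Derivation:
1. dequeue(): empty, no-op, size=0
2. enqueue(39): size=1
3. dequeue(): size=0
4. enqueue(31): size=1
5. enqueue(31): size=2
6. enqueue(13): size=3
7. enqueue(85): size=4
8. dequeue(): size=3
9. dequeue(): size=2
10. enqueue(9): size=3
11. enqueue(70): size=4
12. enqueue(44): size=4=cap → OVERFLOW (fail)
13. dequeue(): size=3
14. enqueue(15): size=4
15. enqueue(71): size=4=cap → OVERFLOW (fail)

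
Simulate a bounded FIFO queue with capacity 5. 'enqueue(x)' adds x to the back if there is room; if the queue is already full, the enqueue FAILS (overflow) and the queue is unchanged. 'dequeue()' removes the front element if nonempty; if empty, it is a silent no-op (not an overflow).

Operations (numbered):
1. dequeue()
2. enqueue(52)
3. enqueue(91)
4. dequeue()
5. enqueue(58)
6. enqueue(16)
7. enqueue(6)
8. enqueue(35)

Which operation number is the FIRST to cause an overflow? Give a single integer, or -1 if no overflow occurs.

Answer: -1

Derivation:
1. dequeue(): empty, no-op, size=0
2. enqueue(52): size=1
3. enqueue(91): size=2
4. dequeue(): size=1
5. enqueue(58): size=2
6. enqueue(16): size=3
7. enqueue(6): size=4
8. enqueue(35): size=5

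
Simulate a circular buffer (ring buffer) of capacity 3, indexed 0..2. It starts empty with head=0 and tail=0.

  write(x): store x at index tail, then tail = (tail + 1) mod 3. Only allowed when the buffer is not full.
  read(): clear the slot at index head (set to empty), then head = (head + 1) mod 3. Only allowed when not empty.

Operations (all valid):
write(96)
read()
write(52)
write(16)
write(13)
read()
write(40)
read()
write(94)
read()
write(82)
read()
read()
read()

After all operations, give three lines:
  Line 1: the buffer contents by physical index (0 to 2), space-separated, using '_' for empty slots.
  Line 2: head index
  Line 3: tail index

Answer: _ _ _
1
1

Derivation:
write(96): buf=[96 _ _], head=0, tail=1, size=1
read(): buf=[_ _ _], head=1, tail=1, size=0
write(52): buf=[_ 52 _], head=1, tail=2, size=1
write(16): buf=[_ 52 16], head=1, tail=0, size=2
write(13): buf=[13 52 16], head=1, tail=1, size=3
read(): buf=[13 _ 16], head=2, tail=1, size=2
write(40): buf=[13 40 16], head=2, tail=2, size=3
read(): buf=[13 40 _], head=0, tail=2, size=2
write(94): buf=[13 40 94], head=0, tail=0, size=3
read(): buf=[_ 40 94], head=1, tail=0, size=2
write(82): buf=[82 40 94], head=1, tail=1, size=3
read(): buf=[82 _ 94], head=2, tail=1, size=2
read(): buf=[82 _ _], head=0, tail=1, size=1
read(): buf=[_ _ _], head=1, tail=1, size=0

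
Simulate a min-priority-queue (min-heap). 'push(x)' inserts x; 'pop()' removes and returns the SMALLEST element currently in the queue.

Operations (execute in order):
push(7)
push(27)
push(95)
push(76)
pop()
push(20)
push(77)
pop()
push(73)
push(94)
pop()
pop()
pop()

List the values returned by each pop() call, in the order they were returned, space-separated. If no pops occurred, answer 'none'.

Answer: 7 20 27 73 76

Derivation:
push(7): heap contents = [7]
push(27): heap contents = [7, 27]
push(95): heap contents = [7, 27, 95]
push(76): heap contents = [7, 27, 76, 95]
pop() → 7: heap contents = [27, 76, 95]
push(20): heap contents = [20, 27, 76, 95]
push(77): heap contents = [20, 27, 76, 77, 95]
pop() → 20: heap contents = [27, 76, 77, 95]
push(73): heap contents = [27, 73, 76, 77, 95]
push(94): heap contents = [27, 73, 76, 77, 94, 95]
pop() → 27: heap contents = [73, 76, 77, 94, 95]
pop() → 73: heap contents = [76, 77, 94, 95]
pop() → 76: heap contents = [77, 94, 95]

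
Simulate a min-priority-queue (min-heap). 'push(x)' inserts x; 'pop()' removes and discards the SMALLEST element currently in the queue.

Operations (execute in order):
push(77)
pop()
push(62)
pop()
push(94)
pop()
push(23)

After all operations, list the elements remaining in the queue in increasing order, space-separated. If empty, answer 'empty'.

Answer: 23

Derivation:
push(77): heap contents = [77]
pop() → 77: heap contents = []
push(62): heap contents = [62]
pop() → 62: heap contents = []
push(94): heap contents = [94]
pop() → 94: heap contents = []
push(23): heap contents = [23]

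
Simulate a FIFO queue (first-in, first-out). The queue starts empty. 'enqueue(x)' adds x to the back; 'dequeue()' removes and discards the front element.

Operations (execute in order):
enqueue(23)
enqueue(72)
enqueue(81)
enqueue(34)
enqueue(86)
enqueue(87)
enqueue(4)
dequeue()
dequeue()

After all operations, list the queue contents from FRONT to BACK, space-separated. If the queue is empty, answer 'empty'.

enqueue(23): [23]
enqueue(72): [23, 72]
enqueue(81): [23, 72, 81]
enqueue(34): [23, 72, 81, 34]
enqueue(86): [23, 72, 81, 34, 86]
enqueue(87): [23, 72, 81, 34, 86, 87]
enqueue(4): [23, 72, 81, 34, 86, 87, 4]
dequeue(): [72, 81, 34, 86, 87, 4]
dequeue(): [81, 34, 86, 87, 4]

Answer: 81 34 86 87 4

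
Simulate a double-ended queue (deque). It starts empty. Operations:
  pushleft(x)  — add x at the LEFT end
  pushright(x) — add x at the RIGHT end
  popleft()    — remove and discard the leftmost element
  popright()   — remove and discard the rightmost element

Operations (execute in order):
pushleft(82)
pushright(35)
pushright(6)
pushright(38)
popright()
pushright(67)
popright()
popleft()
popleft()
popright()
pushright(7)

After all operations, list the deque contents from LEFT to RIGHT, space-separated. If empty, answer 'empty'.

Answer: 7

Derivation:
pushleft(82): [82]
pushright(35): [82, 35]
pushright(6): [82, 35, 6]
pushright(38): [82, 35, 6, 38]
popright(): [82, 35, 6]
pushright(67): [82, 35, 6, 67]
popright(): [82, 35, 6]
popleft(): [35, 6]
popleft(): [6]
popright(): []
pushright(7): [7]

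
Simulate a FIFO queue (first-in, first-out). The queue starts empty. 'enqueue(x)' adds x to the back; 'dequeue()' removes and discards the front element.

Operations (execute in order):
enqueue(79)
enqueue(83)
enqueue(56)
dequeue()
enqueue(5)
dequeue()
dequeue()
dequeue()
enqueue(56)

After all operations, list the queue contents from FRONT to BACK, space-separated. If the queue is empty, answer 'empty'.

enqueue(79): [79]
enqueue(83): [79, 83]
enqueue(56): [79, 83, 56]
dequeue(): [83, 56]
enqueue(5): [83, 56, 5]
dequeue(): [56, 5]
dequeue(): [5]
dequeue(): []
enqueue(56): [56]

Answer: 56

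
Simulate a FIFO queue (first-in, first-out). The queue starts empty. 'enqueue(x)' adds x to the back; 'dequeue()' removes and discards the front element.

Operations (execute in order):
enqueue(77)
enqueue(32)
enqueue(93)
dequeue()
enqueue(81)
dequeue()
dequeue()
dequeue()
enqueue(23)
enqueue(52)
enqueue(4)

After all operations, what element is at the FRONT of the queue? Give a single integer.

Answer: 23

Derivation:
enqueue(77): queue = [77]
enqueue(32): queue = [77, 32]
enqueue(93): queue = [77, 32, 93]
dequeue(): queue = [32, 93]
enqueue(81): queue = [32, 93, 81]
dequeue(): queue = [93, 81]
dequeue(): queue = [81]
dequeue(): queue = []
enqueue(23): queue = [23]
enqueue(52): queue = [23, 52]
enqueue(4): queue = [23, 52, 4]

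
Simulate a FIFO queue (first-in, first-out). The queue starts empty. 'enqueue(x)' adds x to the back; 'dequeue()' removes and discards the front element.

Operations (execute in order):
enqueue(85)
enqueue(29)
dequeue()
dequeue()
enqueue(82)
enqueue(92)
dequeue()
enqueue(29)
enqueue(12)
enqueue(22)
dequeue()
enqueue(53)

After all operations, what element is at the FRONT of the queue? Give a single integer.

Answer: 29

Derivation:
enqueue(85): queue = [85]
enqueue(29): queue = [85, 29]
dequeue(): queue = [29]
dequeue(): queue = []
enqueue(82): queue = [82]
enqueue(92): queue = [82, 92]
dequeue(): queue = [92]
enqueue(29): queue = [92, 29]
enqueue(12): queue = [92, 29, 12]
enqueue(22): queue = [92, 29, 12, 22]
dequeue(): queue = [29, 12, 22]
enqueue(53): queue = [29, 12, 22, 53]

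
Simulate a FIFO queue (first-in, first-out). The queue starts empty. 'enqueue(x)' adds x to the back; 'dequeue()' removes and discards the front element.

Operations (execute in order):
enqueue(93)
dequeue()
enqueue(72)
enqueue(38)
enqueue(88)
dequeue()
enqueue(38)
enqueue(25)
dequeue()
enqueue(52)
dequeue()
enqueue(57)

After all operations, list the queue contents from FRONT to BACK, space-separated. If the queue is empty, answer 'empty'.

enqueue(93): [93]
dequeue(): []
enqueue(72): [72]
enqueue(38): [72, 38]
enqueue(88): [72, 38, 88]
dequeue(): [38, 88]
enqueue(38): [38, 88, 38]
enqueue(25): [38, 88, 38, 25]
dequeue(): [88, 38, 25]
enqueue(52): [88, 38, 25, 52]
dequeue(): [38, 25, 52]
enqueue(57): [38, 25, 52, 57]

Answer: 38 25 52 57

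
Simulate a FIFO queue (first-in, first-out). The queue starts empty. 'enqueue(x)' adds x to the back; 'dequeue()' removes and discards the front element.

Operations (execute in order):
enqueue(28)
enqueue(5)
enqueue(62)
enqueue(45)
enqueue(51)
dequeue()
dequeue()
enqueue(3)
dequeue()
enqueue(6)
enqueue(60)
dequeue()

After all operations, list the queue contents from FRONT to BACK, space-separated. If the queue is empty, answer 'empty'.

Answer: 51 3 6 60

Derivation:
enqueue(28): [28]
enqueue(5): [28, 5]
enqueue(62): [28, 5, 62]
enqueue(45): [28, 5, 62, 45]
enqueue(51): [28, 5, 62, 45, 51]
dequeue(): [5, 62, 45, 51]
dequeue(): [62, 45, 51]
enqueue(3): [62, 45, 51, 3]
dequeue(): [45, 51, 3]
enqueue(6): [45, 51, 3, 6]
enqueue(60): [45, 51, 3, 6, 60]
dequeue(): [51, 3, 6, 60]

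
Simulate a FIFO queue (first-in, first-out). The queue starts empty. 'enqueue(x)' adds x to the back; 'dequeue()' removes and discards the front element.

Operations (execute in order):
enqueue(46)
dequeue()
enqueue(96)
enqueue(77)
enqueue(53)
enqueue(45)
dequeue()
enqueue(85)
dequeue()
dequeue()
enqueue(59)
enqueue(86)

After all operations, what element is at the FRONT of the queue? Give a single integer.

Answer: 45

Derivation:
enqueue(46): queue = [46]
dequeue(): queue = []
enqueue(96): queue = [96]
enqueue(77): queue = [96, 77]
enqueue(53): queue = [96, 77, 53]
enqueue(45): queue = [96, 77, 53, 45]
dequeue(): queue = [77, 53, 45]
enqueue(85): queue = [77, 53, 45, 85]
dequeue(): queue = [53, 45, 85]
dequeue(): queue = [45, 85]
enqueue(59): queue = [45, 85, 59]
enqueue(86): queue = [45, 85, 59, 86]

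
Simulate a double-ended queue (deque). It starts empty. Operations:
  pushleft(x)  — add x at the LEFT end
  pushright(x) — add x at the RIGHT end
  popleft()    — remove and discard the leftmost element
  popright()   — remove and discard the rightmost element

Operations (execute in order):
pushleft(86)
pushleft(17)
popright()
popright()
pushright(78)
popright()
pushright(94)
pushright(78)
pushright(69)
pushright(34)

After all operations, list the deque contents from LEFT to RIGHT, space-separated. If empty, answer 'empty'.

pushleft(86): [86]
pushleft(17): [17, 86]
popright(): [17]
popright(): []
pushright(78): [78]
popright(): []
pushright(94): [94]
pushright(78): [94, 78]
pushright(69): [94, 78, 69]
pushright(34): [94, 78, 69, 34]

Answer: 94 78 69 34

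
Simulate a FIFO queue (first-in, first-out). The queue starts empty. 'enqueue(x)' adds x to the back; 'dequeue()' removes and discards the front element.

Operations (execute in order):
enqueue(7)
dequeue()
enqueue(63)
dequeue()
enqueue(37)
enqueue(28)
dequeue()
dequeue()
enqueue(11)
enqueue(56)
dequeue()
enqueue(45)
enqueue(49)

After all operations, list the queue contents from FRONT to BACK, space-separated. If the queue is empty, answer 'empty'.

enqueue(7): [7]
dequeue(): []
enqueue(63): [63]
dequeue(): []
enqueue(37): [37]
enqueue(28): [37, 28]
dequeue(): [28]
dequeue(): []
enqueue(11): [11]
enqueue(56): [11, 56]
dequeue(): [56]
enqueue(45): [56, 45]
enqueue(49): [56, 45, 49]

Answer: 56 45 49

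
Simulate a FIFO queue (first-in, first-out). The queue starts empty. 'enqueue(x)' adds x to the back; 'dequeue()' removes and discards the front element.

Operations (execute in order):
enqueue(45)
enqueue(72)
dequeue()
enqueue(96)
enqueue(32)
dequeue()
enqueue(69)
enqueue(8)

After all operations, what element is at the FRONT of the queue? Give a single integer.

Answer: 96

Derivation:
enqueue(45): queue = [45]
enqueue(72): queue = [45, 72]
dequeue(): queue = [72]
enqueue(96): queue = [72, 96]
enqueue(32): queue = [72, 96, 32]
dequeue(): queue = [96, 32]
enqueue(69): queue = [96, 32, 69]
enqueue(8): queue = [96, 32, 69, 8]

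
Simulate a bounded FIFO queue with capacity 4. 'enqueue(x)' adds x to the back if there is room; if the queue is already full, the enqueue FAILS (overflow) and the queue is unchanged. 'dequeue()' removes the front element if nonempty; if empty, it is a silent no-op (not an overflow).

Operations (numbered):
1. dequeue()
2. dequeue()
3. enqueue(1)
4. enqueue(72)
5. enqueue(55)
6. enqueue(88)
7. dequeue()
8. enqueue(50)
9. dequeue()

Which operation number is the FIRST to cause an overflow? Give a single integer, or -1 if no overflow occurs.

Answer: -1

Derivation:
1. dequeue(): empty, no-op, size=0
2. dequeue(): empty, no-op, size=0
3. enqueue(1): size=1
4. enqueue(72): size=2
5. enqueue(55): size=3
6. enqueue(88): size=4
7. dequeue(): size=3
8. enqueue(50): size=4
9. dequeue(): size=3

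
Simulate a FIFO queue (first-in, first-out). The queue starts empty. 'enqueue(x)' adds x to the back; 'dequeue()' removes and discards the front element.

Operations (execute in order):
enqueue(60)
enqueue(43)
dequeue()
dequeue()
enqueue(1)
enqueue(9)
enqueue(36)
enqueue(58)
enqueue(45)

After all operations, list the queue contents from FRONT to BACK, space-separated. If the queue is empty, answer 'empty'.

Answer: 1 9 36 58 45

Derivation:
enqueue(60): [60]
enqueue(43): [60, 43]
dequeue(): [43]
dequeue(): []
enqueue(1): [1]
enqueue(9): [1, 9]
enqueue(36): [1, 9, 36]
enqueue(58): [1, 9, 36, 58]
enqueue(45): [1, 9, 36, 58, 45]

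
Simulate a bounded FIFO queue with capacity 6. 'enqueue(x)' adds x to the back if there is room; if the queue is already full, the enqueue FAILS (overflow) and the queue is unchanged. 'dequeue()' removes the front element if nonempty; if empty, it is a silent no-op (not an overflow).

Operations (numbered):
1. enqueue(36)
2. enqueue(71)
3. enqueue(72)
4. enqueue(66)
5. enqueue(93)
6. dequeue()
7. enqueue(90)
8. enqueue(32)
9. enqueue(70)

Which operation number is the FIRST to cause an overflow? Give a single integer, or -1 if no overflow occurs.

Answer: 9

Derivation:
1. enqueue(36): size=1
2. enqueue(71): size=2
3. enqueue(72): size=3
4. enqueue(66): size=4
5. enqueue(93): size=5
6. dequeue(): size=4
7. enqueue(90): size=5
8. enqueue(32): size=6
9. enqueue(70): size=6=cap → OVERFLOW (fail)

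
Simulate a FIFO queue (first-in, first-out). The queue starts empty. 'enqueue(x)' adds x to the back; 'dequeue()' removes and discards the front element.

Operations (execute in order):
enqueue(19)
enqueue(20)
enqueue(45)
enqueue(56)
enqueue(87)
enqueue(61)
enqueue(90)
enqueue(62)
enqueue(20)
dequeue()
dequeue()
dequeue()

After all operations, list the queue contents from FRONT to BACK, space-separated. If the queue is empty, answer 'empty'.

Answer: 56 87 61 90 62 20

Derivation:
enqueue(19): [19]
enqueue(20): [19, 20]
enqueue(45): [19, 20, 45]
enqueue(56): [19, 20, 45, 56]
enqueue(87): [19, 20, 45, 56, 87]
enqueue(61): [19, 20, 45, 56, 87, 61]
enqueue(90): [19, 20, 45, 56, 87, 61, 90]
enqueue(62): [19, 20, 45, 56, 87, 61, 90, 62]
enqueue(20): [19, 20, 45, 56, 87, 61, 90, 62, 20]
dequeue(): [20, 45, 56, 87, 61, 90, 62, 20]
dequeue(): [45, 56, 87, 61, 90, 62, 20]
dequeue(): [56, 87, 61, 90, 62, 20]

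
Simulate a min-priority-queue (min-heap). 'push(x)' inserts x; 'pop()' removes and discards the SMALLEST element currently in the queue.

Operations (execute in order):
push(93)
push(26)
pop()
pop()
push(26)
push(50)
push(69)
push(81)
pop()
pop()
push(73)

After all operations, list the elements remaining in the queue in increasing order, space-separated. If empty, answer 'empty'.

push(93): heap contents = [93]
push(26): heap contents = [26, 93]
pop() → 26: heap contents = [93]
pop() → 93: heap contents = []
push(26): heap contents = [26]
push(50): heap contents = [26, 50]
push(69): heap contents = [26, 50, 69]
push(81): heap contents = [26, 50, 69, 81]
pop() → 26: heap contents = [50, 69, 81]
pop() → 50: heap contents = [69, 81]
push(73): heap contents = [69, 73, 81]

Answer: 69 73 81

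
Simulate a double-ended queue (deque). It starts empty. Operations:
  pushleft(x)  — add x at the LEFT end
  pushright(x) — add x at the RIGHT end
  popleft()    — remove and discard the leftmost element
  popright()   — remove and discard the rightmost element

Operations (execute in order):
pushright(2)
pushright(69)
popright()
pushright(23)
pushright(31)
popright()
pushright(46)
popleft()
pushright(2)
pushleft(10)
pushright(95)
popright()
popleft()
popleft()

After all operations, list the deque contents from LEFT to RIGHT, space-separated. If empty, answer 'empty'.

Answer: 46 2

Derivation:
pushright(2): [2]
pushright(69): [2, 69]
popright(): [2]
pushright(23): [2, 23]
pushright(31): [2, 23, 31]
popright(): [2, 23]
pushright(46): [2, 23, 46]
popleft(): [23, 46]
pushright(2): [23, 46, 2]
pushleft(10): [10, 23, 46, 2]
pushright(95): [10, 23, 46, 2, 95]
popright(): [10, 23, 46, 2]
popleft(): [23, 46, 2]
popleft(): [46, 2]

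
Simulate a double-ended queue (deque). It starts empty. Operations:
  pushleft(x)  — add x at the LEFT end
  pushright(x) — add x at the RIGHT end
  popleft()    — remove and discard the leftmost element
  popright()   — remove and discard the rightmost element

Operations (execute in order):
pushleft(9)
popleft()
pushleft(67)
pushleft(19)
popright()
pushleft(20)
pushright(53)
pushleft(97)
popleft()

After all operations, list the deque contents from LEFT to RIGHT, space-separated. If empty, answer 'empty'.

pushleft(9): [9]
popleft(): []
pushleft(67): [67]
pushleft(19): [19, 67]
popright(): [19]
pushleft(20): [20, 19]
pushright(53): [20, 19, 53]
pushleft(97): [97, 20, 19, 53]
popleft(): [20, 19, 53]

Answer: 20 19 53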